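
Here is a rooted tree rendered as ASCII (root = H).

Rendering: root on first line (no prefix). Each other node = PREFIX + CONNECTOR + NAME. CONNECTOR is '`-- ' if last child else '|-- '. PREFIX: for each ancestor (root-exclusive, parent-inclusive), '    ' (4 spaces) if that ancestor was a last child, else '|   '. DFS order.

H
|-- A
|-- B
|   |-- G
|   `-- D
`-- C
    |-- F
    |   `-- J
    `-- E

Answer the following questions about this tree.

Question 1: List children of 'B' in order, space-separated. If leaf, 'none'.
Node B's children (from adjacency): G, D

Answer: G D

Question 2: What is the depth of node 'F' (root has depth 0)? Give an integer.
Answer: 2

Derivation:
Path from root to F: H -> C -> F
Depth = number of edges = 2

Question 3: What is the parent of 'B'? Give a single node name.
Scan adjacency: B appears as child of H

Answer: H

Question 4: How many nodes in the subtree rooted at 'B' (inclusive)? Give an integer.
Answer: 3

Derivation:
Subtree rooted at B contains: B, D, G
Count = 3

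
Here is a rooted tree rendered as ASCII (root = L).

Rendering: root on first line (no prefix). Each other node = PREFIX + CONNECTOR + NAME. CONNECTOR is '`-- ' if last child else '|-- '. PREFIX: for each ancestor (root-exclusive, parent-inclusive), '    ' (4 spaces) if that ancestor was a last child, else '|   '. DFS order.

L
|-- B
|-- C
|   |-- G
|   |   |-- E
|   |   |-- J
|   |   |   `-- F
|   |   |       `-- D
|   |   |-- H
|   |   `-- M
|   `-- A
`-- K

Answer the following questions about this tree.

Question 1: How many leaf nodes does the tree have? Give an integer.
Leaves (nodes with no children): A, B, D, E, H, K, M

Answer: 7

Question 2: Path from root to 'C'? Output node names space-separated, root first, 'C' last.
Walk down from root: L -> C

Answer: L C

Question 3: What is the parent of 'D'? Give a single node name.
Answer: F

Derivation:
Scan adjacency: D appears as child of F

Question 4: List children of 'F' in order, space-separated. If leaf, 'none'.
Answer: D

Derivation:
Node F's children (from adjacency): D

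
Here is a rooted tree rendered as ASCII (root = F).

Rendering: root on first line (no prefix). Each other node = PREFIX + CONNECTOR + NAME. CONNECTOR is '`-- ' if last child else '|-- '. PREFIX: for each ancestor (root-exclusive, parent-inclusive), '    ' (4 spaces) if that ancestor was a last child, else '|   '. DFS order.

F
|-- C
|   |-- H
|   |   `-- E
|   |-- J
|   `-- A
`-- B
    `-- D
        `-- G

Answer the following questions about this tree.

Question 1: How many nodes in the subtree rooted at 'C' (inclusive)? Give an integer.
Subtree rooted at C contains: A, C, E, H, J
Count = 5

Answer: 5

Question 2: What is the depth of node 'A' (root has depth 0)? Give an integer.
Path from root to A: F -> C -> A
Depth = number of edges = 2

Answer: 2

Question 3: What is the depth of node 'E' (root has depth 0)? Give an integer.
Path from root to E: F -> C -> H -> E
Depth = number of edges = 3

Answer: 3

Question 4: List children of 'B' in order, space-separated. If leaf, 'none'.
Node B's children (from adjacency): D

Answer: D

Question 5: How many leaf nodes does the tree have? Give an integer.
Answer: 4

Derivation:
Leaves (nodes with no children): A, E, G, J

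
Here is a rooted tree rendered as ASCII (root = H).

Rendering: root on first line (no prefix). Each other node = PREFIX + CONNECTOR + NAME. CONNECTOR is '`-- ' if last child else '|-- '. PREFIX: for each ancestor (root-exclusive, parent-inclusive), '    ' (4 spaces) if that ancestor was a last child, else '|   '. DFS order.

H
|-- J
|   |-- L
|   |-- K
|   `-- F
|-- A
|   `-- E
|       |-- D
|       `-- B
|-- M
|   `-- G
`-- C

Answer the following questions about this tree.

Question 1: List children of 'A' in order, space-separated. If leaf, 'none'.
Answer: E

Derivation:
Node A's children (from adjacency): E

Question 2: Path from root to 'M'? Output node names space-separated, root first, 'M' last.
Walk down from root: H -> M

Answer: H M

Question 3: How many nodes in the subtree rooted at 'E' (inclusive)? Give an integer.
Subtree rooted at E contains: B, D, E
Count = 3

Answer: 3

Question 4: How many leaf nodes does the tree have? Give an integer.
Answer: 7

Derivation:
Leaves (nodes with no children): B, C, D, F, G, K, L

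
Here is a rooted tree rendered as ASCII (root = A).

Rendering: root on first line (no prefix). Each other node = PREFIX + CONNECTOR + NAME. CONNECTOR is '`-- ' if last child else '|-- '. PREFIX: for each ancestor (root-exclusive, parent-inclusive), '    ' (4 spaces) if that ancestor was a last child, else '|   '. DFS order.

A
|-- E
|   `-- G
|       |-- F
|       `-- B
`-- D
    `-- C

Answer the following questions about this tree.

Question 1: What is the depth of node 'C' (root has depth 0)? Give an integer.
Answer: 2

Derivation:
Path from root to C: A -> D -> C
Depth = number of edges = 2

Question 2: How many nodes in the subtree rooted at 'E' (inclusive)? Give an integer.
Subtree rooted at E contains: B, E, F, G
Count = 4

Answer: 4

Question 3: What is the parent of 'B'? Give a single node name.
Answer: G

Derivation:
Scan adjacency: B appears as child of G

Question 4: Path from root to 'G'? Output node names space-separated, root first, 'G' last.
Walk down from root: A -> E -> G

Answer: A E G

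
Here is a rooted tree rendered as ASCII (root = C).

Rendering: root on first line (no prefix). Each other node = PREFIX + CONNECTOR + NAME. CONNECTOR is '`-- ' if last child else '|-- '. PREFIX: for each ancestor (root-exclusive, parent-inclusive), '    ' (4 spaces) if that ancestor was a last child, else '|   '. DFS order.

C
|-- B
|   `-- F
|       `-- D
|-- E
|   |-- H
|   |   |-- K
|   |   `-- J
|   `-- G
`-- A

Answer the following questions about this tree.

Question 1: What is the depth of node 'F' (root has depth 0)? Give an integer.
Path from root to F: C -> B -> F
Depth = number of edges = 2

Answer: 2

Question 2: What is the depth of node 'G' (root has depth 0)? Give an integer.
Answer: 2

Derivation:
Path from root to G: C -> E -> G
Depth = number of edges = 2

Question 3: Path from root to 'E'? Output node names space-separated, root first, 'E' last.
Answer: C E

Derivation:
Walk down from root: C -> E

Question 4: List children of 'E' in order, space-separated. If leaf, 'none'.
Node E's children (from adjacency): H, G

Answer: H G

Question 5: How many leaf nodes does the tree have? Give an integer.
Leaves (nodes with no children): A, D, G, J, K

Answer: 5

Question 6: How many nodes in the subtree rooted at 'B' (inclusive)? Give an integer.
Subtree rooted at B contains: B, D, F
Count = 3

Answer: 3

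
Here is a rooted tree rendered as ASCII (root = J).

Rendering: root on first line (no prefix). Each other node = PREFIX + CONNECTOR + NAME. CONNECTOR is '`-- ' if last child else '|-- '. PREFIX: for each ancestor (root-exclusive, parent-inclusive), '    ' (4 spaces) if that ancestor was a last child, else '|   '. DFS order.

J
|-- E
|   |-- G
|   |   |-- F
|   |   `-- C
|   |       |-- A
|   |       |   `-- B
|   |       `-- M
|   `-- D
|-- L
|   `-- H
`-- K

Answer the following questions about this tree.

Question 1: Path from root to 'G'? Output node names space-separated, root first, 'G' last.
Answer: J E G

Derivation:
Walk down from root: J -> E -> G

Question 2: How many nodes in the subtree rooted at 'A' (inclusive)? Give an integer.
Answer: 2

Derivation:
Subtree rooted at A contains: A, B
Count = 2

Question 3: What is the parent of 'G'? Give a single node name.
Answer: E

Derivation:
Scan adjacency: G appears as child of E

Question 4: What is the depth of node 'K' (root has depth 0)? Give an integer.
Path from root to K: J -> K
Depth = number of edges = 1

Answer: 1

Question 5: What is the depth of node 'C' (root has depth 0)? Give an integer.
Path from root to C: J -> E -> G -> C
Depth = number of edges = 3

Answer: 3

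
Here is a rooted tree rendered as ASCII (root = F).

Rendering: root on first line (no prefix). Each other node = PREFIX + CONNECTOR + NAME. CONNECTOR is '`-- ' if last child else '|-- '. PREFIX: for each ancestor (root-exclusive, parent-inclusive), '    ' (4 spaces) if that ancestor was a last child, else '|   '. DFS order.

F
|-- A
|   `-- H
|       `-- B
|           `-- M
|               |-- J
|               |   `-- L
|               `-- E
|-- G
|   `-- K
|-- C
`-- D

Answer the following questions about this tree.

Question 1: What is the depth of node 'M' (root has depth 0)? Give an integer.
Answer: 4

Derivation:
Path from root to M: F -> A -> H -> B -> M
Depth = number of edges = 4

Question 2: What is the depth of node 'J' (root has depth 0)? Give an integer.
Answer: 5

Derivation:
Path from root to J: F -> A -> H -> B -> M -> J
Depth = number of edges = 5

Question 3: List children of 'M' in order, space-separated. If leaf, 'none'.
Answer: J E

Derivation:
Node M's children (from adjacency): J, E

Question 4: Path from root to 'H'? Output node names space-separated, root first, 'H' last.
Answer: F A H

Derivation:
Walk down from root: F -> A -> H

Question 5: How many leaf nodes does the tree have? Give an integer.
Leaves (nodes with no children): C, D, E, K, L

Answer: 5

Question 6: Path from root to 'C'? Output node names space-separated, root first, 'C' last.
Walk down from root: F -> C

Answer: F C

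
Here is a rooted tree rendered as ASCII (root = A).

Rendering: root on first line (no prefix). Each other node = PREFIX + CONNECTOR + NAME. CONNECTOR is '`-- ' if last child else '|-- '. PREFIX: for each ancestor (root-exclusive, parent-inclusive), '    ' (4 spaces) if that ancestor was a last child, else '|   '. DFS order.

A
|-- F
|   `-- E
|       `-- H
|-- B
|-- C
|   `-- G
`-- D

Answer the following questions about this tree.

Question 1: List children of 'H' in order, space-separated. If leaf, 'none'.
Answer: none

Derivation:
Node H's children (from adjacency): (leaf)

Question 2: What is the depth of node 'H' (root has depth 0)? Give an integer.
Answer: 3

Derivation:
Path from root to H: A -> F -> E -> H
Depth = number of edges = 3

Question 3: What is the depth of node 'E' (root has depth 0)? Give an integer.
Answer: 2

Derivation:
Path from root to E: A -> F -> E
Depth = number of edges = 2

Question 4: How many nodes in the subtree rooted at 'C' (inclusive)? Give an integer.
Subtree rooted at C contains: C, G
Count = 2

Answer: 2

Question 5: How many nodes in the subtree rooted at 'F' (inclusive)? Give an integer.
Answer: 3

Derivation:
Subtree rooted at F contains: E, F, H
Count = 3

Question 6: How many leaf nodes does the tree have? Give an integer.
Leaves (nodes with no children): B, D, G, H

Answer: 4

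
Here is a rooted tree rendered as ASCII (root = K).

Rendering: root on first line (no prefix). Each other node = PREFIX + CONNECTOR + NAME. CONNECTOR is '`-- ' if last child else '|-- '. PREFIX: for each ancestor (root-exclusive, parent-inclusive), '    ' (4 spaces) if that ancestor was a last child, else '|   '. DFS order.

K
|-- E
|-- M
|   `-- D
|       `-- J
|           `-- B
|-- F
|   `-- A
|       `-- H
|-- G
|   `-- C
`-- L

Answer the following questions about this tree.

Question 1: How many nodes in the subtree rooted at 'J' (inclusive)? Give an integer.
Subtree rooted at J contains: B, J
Count = 2

Answer: 2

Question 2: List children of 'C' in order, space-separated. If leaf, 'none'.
Answer: none

Derivation:
Node C's children (from adjacency): (leaf)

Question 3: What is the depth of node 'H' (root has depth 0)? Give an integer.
Answer: 3

Derivation:
Path from root to H: K -> F -> A -> H
Depth = number of edges = 3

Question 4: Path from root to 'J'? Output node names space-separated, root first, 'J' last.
Answer: K M D J

Derivation:
Walk down from root: K -> M -> D -> J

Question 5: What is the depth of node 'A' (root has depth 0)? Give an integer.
Answer: 2

Derivation:
Path from root to A: K -> F -> A
Depth = number of edges = 2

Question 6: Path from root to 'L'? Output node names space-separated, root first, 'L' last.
Answer: K L

Derivation:
Walk down from root: K -> L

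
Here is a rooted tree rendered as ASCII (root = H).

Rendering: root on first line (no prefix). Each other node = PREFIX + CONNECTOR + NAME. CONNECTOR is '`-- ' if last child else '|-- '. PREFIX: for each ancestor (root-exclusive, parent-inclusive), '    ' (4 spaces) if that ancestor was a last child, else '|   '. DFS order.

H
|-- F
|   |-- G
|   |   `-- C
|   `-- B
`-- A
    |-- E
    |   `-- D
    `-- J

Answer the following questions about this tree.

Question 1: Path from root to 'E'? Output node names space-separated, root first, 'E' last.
Walk down from root: H -> A -> E

Answer: H A E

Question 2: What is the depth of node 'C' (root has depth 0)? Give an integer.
Answer: 3

Derivation:
Path from root to C: H -> F -> G -> C
Depth = number of edges = 3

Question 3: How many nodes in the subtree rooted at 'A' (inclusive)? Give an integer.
Subtree rooted at A contains: A, D, E, J
Count = 4

Answer: 4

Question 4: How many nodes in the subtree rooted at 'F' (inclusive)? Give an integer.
Subtree rooted at F contains: B, C, F, G
Count = 4

Answer: 4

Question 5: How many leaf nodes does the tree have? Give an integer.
Answer: 4

Derivation:
Leaves (nodes with no children): B, C, D, J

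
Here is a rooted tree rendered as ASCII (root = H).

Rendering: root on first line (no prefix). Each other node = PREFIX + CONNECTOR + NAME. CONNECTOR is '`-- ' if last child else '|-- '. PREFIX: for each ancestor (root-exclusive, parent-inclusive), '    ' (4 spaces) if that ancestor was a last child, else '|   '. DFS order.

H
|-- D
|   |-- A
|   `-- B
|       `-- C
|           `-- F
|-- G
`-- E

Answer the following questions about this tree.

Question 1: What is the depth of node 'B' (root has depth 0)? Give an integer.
Path from root to B: H -> D -> B
Depth = number of edges = 2

Answer: 2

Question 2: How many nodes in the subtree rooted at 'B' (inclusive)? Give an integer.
Subtree rooted at B contains: B, C, F
Count = 3

Answer: 3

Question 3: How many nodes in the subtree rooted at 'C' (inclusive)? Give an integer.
Subtree rooted at C contains: C, F
Count = 2

Answer: 2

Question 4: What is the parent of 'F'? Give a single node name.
Answer: C

Derivation:
Scan adjacency: F appears as child of C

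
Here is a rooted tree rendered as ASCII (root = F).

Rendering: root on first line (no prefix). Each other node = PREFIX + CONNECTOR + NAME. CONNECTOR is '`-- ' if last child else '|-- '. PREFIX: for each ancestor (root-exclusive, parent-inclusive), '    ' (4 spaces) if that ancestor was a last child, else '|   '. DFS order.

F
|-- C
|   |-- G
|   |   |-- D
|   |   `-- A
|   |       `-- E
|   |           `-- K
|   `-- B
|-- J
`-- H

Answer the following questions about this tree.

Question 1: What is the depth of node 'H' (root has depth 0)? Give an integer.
Answer: 1

Derivation:
Path from root to H: F -> H
Depth = number of edges = 1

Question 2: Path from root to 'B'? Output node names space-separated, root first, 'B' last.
Walk down from root: F -> C -> B

Answer: F C B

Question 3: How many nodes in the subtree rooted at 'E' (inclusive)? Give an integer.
Answer: 2

Derivation:
Subtree rooted at E contains: E, K
Count = 2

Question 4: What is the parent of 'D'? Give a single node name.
Scan adjacency: D appears as child of G

Answer: G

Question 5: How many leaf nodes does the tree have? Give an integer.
Answer: 5

Derivation:
Leaves (nodes with no children): B, D, H, J, K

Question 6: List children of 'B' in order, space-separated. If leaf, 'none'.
Answer: none

Derivation:
Node B's children (from adjacency): (leaf)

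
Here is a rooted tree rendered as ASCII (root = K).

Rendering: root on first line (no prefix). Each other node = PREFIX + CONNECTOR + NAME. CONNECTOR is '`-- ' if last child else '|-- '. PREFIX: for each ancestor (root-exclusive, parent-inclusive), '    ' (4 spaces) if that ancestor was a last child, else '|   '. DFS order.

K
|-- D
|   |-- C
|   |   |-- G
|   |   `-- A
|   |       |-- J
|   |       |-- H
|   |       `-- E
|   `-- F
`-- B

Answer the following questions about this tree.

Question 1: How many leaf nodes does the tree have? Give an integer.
Leaves (nodes with no children): B, E, F, G, H, J

Answer: 6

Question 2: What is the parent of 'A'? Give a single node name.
Scan adjacency: A appears as child of C

Answer: C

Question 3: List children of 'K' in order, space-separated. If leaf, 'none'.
Node K's children (from adjacency): D, B

Answer: D B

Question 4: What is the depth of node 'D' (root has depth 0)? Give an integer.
Path from root to D: K -> D
Depth = number of edges = 1

Answer: 1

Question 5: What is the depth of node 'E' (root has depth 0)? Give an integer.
Answer: 4

Derivation:
Path from root to E: K -> D -> C -> A -> E
Depth = number of edges = 4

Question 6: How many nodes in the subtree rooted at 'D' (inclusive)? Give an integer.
Answer: 8

Derivation:
Subtree rooted at D contains: A, C, D, E, F, G, H, J
Count = 8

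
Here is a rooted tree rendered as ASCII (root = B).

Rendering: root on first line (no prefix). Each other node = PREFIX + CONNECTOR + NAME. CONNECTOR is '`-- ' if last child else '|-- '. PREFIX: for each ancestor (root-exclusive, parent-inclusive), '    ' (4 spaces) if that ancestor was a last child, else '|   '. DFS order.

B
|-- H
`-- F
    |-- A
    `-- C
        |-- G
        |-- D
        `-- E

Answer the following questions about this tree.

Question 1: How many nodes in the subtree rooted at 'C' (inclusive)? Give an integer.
Answer: 4

Derivation:
Subtree rooted at C contains: C, D, E, G
Count = 4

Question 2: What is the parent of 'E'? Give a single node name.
Answer: C

Derivation:
Scan adjacency: E appears as child of C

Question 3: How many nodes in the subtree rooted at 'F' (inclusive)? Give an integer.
Answer: 6

Derivation:
Subtree rooted at F contains: A, C, D, E, F, G
Count = 6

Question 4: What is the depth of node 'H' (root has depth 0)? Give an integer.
Answer: 1

Derivation:
Path from root to H: B -> H
Depth = number of edges = 1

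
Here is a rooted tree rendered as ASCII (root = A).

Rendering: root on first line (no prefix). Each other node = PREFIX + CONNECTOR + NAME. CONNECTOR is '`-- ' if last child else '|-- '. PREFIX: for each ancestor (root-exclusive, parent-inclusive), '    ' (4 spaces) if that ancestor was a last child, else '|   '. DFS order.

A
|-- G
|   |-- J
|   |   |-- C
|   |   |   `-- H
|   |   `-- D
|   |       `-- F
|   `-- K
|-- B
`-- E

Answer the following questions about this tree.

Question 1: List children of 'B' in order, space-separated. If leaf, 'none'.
Answer: none

Derivation:
Node B's children (from adjacency): (leaf)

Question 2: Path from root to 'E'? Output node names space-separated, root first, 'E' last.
Answer: A E

Derivation:
Walk down from root: A -> E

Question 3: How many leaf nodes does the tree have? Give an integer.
Leaves (nodes with no children): B, E, F, H, K

Answer: 5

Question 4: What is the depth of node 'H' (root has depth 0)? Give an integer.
Path from root to H: A -> G -> J -> C -> H
Depth = number of edges = 4

Answer: 4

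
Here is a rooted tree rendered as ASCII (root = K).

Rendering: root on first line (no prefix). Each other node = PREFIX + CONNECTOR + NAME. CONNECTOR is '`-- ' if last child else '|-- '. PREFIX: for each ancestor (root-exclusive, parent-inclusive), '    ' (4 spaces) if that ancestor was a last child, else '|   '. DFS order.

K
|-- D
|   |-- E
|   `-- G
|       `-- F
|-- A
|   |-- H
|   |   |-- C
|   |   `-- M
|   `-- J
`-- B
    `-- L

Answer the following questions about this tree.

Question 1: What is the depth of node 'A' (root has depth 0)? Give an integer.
Answer: 1

Derivation:
Path from root to A: K -> A
Depth = number of edges = 1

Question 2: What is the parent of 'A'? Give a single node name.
Answer: K

Derivation:
Scan adjacency: A appears as child of K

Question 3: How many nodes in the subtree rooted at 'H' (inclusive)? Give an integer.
Subtree rooted at H contains: C, H, M
Count = 3

Answer: 3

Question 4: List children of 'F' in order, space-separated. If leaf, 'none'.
Answer: none

Derivation:
Node F's children (from adjacency): (leaf)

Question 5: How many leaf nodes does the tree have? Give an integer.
Answer: 6

Derivation:
Leaves (nodes with no children): C, E, F, J, L, M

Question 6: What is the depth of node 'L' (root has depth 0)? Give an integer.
Answer: 2

Derivation:
Path from root to L: K -> B -> L
Depth = number of edges = 2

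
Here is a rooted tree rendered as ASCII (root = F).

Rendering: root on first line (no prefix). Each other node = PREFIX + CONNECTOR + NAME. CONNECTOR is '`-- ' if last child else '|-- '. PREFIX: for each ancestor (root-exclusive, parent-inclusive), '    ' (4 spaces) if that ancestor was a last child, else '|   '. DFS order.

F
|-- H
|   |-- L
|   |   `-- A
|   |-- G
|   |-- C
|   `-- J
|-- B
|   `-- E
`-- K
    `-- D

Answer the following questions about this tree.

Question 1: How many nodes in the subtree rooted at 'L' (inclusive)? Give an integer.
Answer: 2

Derivation:
Subtree rooted at L contains: A, L
Count = 2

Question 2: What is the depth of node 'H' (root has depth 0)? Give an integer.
Path from root to H: F -> H
Depth = number of edges = 1

Answer: 1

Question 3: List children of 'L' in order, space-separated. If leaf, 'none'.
Answer: A

Derivation:
Node L's children (from adjacency): A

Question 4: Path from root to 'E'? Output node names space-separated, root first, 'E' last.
Walk down from root: F -> B -> E

Answer: F B E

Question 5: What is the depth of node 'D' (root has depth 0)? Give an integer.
Answer: 2

Derivation:
Path from root to D: F -> K -> D
Depth = number of edges = 2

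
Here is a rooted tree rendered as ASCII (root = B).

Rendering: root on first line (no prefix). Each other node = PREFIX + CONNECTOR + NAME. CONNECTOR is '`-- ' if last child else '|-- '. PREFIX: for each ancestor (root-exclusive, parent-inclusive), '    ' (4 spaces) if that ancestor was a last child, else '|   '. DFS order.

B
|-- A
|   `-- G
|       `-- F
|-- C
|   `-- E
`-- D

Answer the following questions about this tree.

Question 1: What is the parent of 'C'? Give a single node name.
Answer: B

Derivation:
Scan adjacency: C appears as child of B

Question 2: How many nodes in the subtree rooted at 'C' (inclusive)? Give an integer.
Subtree rooted at C contains: C, E
Count = 2

Answer: 2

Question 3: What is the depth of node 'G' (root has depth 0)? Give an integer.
Path from root to G: B -> A -> G
Depth = number of edges = 2

Answer: 2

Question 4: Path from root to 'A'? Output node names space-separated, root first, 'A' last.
Walk down from root: B -> A

Answer: B A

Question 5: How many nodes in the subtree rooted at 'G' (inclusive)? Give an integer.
Answer: 2

Derivation:
Subtree rooted at G contains: F, G
Count = 2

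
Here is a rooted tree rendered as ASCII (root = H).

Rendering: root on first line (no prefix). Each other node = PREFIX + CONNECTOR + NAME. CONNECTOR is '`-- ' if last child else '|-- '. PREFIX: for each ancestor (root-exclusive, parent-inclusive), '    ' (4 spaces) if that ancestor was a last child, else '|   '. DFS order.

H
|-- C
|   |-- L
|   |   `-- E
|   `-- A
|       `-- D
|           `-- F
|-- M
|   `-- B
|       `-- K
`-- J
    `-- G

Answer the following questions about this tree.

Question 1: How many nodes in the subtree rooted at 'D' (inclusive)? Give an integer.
Subtree rooted at D contains: D, F
Count = 2

Answer: 2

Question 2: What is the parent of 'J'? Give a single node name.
Scan adjacency: J appears as child of H

Answer: H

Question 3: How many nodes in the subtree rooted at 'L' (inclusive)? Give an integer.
Answer: 2

Derivation:
Subtree rooted at L contains: E, L
Count = 2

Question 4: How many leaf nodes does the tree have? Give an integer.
Leaves (nodes with no children): E, F, G, K

Answer: 4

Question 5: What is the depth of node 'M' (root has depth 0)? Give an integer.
Answer: 1

Derivation:
Path from root to M: H -> M
Depth = number of edges = 1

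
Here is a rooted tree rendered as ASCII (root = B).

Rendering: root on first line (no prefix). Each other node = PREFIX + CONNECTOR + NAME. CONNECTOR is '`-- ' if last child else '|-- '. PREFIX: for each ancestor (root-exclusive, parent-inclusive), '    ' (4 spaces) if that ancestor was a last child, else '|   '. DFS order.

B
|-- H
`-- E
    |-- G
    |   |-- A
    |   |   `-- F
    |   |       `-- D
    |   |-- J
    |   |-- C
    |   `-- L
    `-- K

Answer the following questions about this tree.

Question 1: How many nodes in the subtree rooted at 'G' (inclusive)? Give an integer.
Answer: 7

Derivation:
Subtree rooted at G contains: A, C, D, F, G, J, L
Count = 7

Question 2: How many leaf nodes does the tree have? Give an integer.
Answer: 6

Derivation:
Leaves (nodes with no children): C, D, H, J, K, L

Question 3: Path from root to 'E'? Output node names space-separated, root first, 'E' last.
Answer: B E

Derivation:
Walk down from root: B -> E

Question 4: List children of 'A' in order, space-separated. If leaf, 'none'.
Answer: F

Derivation:
Node A's children (from adjacency): F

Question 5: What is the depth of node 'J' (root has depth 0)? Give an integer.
Path from root to J: B -> E -> G -> J
Depth = number of edges = 3

Answer: 3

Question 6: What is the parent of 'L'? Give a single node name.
Scan adjacency: L appears as child of G

Answer: G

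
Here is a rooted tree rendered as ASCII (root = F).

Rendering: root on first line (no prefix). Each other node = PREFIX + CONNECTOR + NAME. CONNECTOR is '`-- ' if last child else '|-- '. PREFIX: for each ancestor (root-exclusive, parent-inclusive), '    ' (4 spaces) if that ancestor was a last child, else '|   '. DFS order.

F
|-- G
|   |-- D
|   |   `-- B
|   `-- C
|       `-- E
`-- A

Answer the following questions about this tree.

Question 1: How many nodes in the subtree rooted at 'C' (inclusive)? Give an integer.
Answer: 2

Derivation:
Subtree rooted at C contains: C, E
Count = 2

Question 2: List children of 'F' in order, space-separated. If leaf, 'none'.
Answer: G A

Derivation:
Node F's children (from adjacency): G, A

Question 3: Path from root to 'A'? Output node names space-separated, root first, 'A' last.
Answer: F A

Derivation:
Walk down from root: F -> A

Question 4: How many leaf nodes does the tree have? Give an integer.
Leaves (nodes with no children): A, B, E

Answer: 3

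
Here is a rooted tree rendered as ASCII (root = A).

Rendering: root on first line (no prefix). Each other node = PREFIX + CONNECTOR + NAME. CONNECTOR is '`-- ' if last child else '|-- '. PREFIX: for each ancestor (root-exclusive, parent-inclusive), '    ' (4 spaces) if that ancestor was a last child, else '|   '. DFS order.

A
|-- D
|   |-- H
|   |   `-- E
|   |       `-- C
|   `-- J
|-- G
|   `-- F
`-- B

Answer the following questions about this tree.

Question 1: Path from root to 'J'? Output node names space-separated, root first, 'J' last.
Walk down from root: A -> D -> J

Answer: A D J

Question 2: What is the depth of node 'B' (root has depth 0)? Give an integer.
Path from root to B: A -> B
Depth = number of edges = 1

Answer: 1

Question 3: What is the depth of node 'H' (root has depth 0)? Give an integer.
Path from root to H: A -> D -> H
Depth = number of edges = 2

Answer: 2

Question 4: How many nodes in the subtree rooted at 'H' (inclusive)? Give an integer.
Subtree rooted at H contains: C, E, H
Count = 3

Answer: 3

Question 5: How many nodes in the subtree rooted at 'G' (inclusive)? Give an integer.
Subtree rooted at G contains: F, G
Count = 2

Answer: 2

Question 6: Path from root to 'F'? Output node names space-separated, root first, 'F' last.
Answer: A G F

Derivation:
Walk down from root: A -> G -> F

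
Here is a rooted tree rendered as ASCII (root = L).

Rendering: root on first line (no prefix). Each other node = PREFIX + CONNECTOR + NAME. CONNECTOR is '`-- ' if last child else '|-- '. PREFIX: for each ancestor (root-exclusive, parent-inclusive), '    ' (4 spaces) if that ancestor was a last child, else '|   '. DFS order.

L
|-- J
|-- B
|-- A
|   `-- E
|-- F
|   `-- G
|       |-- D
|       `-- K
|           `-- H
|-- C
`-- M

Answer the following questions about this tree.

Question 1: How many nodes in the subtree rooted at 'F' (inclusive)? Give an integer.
Answer: 5

Derivation:
Subtree rooted at F contains: D, F, G, H, K
Count = 5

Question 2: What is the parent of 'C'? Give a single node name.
Answer: L

Derivation:
Scan adjacency: C appears as child of L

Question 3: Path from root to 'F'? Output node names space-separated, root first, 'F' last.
Walk down from root: L -> F

Answer: L F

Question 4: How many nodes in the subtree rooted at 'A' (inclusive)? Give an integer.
Subtree rooted at A contains: A, E
Count = 2

Answer: 2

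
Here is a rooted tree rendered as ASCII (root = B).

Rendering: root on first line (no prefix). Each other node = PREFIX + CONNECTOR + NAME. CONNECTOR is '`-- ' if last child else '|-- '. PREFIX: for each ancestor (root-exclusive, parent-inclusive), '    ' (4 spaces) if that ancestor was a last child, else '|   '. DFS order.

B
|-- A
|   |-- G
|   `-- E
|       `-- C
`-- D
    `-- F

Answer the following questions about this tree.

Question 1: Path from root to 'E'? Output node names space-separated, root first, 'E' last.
Answer: B A E

Derivation:
Walk down from root: B -> A -> E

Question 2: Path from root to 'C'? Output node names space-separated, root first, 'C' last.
Walk down from root: B -> A -> E -> C

Answer: B A E C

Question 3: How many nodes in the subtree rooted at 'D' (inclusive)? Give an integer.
Answer: 2

Derivation:
Subtree rooted at D contains: D, F
Count = 2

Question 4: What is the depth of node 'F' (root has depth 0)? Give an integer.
Path from root to F: B -> D -> F
Depth = number of edges = 2

Answer: 2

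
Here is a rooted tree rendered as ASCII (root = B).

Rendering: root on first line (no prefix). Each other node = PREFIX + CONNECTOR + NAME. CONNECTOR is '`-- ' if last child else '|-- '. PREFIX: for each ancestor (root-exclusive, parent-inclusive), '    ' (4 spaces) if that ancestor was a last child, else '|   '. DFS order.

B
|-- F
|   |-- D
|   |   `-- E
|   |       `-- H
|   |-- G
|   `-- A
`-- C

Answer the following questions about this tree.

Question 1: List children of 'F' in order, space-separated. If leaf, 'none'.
Answer: D G A

Derivation:
Node F's children (from adjacency): D, G, A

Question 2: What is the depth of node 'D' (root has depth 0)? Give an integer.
Path from root to D: B -> F -> D
Depth = number of edges = 2

Answer: 2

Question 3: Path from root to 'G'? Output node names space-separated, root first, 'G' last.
Walk down from root: B -> F -> G

Answer: B F G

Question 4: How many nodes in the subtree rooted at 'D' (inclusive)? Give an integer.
Answer: 3

Derivation:
Subtree rooted at D contains: D, E, H
Count = 3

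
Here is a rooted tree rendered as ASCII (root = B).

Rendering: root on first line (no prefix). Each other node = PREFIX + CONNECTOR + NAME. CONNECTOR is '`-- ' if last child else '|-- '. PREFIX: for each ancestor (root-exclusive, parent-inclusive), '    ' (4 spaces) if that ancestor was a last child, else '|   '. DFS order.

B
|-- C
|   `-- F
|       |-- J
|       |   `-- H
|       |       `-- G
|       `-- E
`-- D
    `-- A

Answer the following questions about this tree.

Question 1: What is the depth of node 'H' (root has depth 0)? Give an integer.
Answer: 4

Derivation:
Path from root to H: B -> C -> F -> J -> H
Depth = number of edges = 4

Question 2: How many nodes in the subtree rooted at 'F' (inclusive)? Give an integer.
Subtree rooted at F contains: E, F, G, H, J
Count = 5

Answer: 5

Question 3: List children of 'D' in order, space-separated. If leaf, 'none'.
Answer: A

Derivation:
Node D's children (from adjacency): A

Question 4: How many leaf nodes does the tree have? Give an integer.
Leaves (nodes with no children): A, E, G

Answer: 3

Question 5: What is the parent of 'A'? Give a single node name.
Scan adjacency: A appears as child of D

Answer: D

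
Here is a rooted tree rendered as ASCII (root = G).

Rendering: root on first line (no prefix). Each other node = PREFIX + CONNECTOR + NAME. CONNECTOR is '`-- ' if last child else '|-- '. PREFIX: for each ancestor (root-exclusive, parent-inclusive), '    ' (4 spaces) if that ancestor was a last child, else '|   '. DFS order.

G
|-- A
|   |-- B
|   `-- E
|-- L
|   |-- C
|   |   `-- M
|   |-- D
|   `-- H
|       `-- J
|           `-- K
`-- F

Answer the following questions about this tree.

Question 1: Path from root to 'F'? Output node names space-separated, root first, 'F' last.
Walk down from root: G -> F

Answer: G F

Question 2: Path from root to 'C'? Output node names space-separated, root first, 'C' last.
Answer: G L C

Derivation:
Walk down from root: G -> L -> C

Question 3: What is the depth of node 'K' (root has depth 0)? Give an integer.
Path from root to K: G -> L -> H -> J -> K
Depth = number of edges = 4

Answer: 4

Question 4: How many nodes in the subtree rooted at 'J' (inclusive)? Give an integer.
Answer: 2

Derivation:
Subtree rooted at J contains: J, K
Count = 2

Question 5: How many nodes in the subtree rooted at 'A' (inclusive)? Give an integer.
Subtree rooted at A contains: A, B, E
Count = 3

Answer: 3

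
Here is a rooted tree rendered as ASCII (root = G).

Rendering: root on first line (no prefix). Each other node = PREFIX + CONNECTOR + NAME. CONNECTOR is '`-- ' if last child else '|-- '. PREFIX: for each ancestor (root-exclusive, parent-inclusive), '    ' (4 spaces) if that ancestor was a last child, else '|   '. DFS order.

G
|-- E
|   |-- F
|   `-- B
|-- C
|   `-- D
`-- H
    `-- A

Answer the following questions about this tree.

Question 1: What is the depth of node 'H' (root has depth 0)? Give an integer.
Path from root to H: G -> H
Depth = number of edges = 1

Answer: 1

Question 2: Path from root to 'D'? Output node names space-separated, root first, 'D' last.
Walk down from root: G -> C -> D

Answer: G C D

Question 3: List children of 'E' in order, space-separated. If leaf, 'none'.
Answer: F B

Derivation:
Node E's children (from adjacency): F, B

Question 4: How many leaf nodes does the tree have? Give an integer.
Answer: 4

Derivation:
Leaves (nodes with no children): A, B, D, F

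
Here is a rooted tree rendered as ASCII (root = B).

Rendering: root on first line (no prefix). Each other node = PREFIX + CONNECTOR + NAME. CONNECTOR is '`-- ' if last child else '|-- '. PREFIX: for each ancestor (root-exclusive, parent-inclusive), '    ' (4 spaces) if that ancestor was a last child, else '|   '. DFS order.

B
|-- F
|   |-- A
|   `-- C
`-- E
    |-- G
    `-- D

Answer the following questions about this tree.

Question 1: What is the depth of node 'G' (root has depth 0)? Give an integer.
Answer: 2

Derivation:
Path from root to G: B -> E -> G
Depth = number of edges = 2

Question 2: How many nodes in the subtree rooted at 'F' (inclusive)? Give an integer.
Subtree rooted at F contains: A, C, F
Count = 3

Answer: 3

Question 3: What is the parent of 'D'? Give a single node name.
Scan adjacency: D appears as child of E

Answer: E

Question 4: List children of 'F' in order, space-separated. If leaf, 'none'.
Answer: A C

Derivation:
Node F's children (from adjacency): A, C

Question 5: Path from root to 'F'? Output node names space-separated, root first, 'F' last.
Answer: B F

Derivation:
Walk down from root: B -> F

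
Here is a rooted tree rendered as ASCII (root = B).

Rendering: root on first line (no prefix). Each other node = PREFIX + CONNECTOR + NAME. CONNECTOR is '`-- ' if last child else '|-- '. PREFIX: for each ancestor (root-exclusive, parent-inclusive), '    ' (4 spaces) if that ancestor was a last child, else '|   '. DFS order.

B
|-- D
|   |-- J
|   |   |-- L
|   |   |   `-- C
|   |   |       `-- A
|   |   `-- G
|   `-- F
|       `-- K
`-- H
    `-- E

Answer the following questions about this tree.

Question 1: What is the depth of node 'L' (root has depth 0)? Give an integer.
Answer: 3

Derivation:
Path from root to L: B -> D -> J -> L
Depth = number of edges = 3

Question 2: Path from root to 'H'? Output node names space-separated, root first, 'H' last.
Walk down from root: B -> H

Answer: B H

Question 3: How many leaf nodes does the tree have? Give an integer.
Leaves (nodes with no children): A, E, G, K

Answer: 4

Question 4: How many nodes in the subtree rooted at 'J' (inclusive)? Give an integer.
Answer: 5

Derivation:
Subtree rooted at J contains: A, C, G, J, L
Count = 5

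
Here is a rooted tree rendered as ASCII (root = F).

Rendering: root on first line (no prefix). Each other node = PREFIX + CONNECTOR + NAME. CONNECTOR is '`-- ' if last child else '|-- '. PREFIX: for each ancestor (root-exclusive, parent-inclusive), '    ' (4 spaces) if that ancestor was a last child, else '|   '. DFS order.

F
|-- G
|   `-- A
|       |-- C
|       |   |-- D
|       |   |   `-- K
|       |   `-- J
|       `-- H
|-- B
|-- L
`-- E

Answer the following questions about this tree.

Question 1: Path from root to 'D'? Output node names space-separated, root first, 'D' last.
Answer: F G A C D

Derivation:
Walk down from root: F -> G -> A -> C -> D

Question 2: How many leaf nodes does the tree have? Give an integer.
Answer: 6

Derivation:
Leaves (nodes with no children): B, E, H, J, K, L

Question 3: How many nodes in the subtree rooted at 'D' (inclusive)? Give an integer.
Subtree rooted at D contains: D, K
Count = 2

Answer: 2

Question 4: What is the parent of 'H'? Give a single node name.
Scan adjacency: H appears as child of A

Answer: A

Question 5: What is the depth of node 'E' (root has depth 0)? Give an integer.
Answer: 1

Derivation:
Path from root to E: F -> E
Depth = number of edges = 1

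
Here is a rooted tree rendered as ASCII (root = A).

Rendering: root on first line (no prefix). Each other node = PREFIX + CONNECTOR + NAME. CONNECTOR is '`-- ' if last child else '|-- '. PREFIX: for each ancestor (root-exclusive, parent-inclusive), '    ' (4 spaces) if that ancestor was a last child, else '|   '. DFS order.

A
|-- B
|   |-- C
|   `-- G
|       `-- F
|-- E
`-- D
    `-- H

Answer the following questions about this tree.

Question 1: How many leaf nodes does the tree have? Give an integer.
Answer: 4

Derivation:
Leaves (nodes with no children): C, E, F, H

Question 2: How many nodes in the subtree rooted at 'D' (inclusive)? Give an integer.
Subtree rooted at D contains: D, H
Count = 2

Answer: 2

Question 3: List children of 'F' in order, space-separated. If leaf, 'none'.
Node F's children (from adjacency): (leaf)

Answer: none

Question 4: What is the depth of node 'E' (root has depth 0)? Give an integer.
Answer: 1

Derivation:
Path from root to E: A -> E
Depth = number of edges = 1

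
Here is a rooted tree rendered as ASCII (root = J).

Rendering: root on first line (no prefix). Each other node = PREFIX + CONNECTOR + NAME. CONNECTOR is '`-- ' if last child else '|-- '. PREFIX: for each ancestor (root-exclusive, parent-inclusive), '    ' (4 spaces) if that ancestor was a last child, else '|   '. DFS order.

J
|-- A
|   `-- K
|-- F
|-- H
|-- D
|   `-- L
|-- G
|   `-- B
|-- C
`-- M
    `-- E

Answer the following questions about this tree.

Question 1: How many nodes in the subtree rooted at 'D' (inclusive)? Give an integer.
Subtree rooted at D contains: D, L
Count = 2

Answer: 2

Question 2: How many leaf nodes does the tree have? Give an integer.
Leaves (nodes with no children): B, C, E, F, H, K, L

Answer: 7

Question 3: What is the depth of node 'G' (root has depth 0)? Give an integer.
Answer: 1

Derivation:
Path from root to G: J -> G
Depth = number of edges = 1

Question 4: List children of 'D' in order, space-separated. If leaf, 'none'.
Answer: L

Derivation:
Node D's children (from adjacency): L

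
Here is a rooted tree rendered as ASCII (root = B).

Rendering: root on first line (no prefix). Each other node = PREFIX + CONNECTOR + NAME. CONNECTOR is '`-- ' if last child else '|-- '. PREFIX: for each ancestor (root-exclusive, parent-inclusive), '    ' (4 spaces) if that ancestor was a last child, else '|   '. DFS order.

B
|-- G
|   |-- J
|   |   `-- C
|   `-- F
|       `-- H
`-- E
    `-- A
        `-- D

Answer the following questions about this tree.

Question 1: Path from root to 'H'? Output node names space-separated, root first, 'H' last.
Walk down from root: B -> G -> F -> H

Answer: B G F H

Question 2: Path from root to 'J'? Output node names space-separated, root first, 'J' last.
Walk down from root: B -> G -> J

Answer: B G J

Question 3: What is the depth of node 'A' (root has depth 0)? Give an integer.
Path from root to A: B -> E -> A
Depth = number of edges = 2

Answer: 2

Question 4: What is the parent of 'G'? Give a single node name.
Scan adjacency: G appears as child of B

Answer: B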